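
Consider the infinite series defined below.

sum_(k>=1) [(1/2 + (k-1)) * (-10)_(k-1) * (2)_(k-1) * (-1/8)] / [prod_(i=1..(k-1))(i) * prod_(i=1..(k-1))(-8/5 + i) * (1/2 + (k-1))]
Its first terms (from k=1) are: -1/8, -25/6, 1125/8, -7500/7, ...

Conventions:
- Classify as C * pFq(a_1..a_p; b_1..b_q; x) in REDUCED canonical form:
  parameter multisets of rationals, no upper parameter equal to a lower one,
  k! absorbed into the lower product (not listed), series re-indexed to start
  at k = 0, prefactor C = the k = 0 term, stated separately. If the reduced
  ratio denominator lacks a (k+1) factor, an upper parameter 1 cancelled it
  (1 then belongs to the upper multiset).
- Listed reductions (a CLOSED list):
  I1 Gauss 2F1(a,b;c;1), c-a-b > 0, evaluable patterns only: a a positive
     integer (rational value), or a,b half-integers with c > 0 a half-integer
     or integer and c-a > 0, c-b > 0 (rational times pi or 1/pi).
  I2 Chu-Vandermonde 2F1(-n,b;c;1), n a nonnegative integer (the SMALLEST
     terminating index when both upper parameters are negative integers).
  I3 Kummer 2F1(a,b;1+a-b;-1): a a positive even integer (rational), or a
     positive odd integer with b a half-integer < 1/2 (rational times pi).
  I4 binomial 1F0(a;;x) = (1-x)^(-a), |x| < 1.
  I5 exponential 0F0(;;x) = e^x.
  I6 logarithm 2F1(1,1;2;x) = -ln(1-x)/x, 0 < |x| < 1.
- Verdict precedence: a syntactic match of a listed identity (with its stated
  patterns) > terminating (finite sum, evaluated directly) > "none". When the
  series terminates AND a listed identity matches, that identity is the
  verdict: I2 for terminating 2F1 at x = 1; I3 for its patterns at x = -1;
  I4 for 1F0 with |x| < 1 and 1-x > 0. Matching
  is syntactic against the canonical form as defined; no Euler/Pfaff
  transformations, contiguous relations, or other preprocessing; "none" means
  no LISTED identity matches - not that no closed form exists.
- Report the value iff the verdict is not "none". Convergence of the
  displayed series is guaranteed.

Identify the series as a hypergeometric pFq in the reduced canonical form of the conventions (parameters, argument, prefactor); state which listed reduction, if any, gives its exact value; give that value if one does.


x = 1 here; the reduced form reads 2F1, upper {-10, 2}, lower {-3/5}, C = -1/8. Verdict: Chu-Vandermonde (I2) fires (terminating 2F1 at x = 1 with n = 10, b = 2, c = -3/5). Sum: -13/1554.

The tell: t_0 being -1/8, the lower running product (prefactor -1/8) is a rising factorial.
Ratio: r(k) = 1 * (k-10) (k+2) / [(k-3/5) (k+1)] - poly over poly, x = 1 from leading terms; C = -1/8 at k = 0.


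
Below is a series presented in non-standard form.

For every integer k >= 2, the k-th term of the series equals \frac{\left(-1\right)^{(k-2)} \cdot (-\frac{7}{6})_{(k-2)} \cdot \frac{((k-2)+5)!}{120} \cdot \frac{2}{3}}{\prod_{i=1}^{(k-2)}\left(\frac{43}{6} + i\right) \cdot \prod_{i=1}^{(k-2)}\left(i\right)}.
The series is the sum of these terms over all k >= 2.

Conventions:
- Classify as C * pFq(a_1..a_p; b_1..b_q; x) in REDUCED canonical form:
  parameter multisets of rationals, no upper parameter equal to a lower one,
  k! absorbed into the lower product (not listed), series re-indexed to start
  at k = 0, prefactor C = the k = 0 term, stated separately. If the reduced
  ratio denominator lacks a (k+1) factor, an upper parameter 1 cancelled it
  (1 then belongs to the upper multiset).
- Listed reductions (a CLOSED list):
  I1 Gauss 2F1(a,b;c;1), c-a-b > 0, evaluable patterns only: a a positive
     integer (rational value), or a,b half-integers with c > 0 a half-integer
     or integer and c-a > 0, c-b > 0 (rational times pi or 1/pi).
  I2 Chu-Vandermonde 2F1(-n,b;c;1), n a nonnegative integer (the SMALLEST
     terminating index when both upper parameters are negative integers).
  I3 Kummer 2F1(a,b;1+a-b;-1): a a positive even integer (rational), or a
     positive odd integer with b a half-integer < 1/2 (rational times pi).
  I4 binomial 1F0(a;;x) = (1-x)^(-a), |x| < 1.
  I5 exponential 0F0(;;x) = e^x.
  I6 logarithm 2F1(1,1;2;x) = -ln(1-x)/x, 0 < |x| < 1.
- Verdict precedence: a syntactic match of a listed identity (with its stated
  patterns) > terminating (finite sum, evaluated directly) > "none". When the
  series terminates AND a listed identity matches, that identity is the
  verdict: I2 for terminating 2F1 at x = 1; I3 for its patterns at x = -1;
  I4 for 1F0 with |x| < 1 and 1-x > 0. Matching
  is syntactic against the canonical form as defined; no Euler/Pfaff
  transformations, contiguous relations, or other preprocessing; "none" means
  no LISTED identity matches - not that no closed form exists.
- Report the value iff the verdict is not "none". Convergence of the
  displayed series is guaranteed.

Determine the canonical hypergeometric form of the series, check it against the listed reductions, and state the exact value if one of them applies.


Classification (C = \frac{2}{3}): 2F1 with upper {-\frac{7}{6}, 6}, lower {\frac{49}{6}}, argument x = -1. Verdict: Kummer (I3) matches (x = -1; c = \frac{49}{6} equals 1+a-b for upper {-\frac{7}{6}, 6}: listed pattern). Hence: \frac{49321}{38880}.

Key step: with t_0 = \frac{2}{3}, the factorial ratio (C = 2/3) (k+a-1)!/(a-1)! is a rising factorial (a)_k.
Ratio: r(k) = -1 * (k-\frac{7}{6}) (k+6) / [(k+\frac{49}{6}) (k+1)] - rational in k, leading ratio -1; with t_0 = \frac{2}{3}, classification follows.


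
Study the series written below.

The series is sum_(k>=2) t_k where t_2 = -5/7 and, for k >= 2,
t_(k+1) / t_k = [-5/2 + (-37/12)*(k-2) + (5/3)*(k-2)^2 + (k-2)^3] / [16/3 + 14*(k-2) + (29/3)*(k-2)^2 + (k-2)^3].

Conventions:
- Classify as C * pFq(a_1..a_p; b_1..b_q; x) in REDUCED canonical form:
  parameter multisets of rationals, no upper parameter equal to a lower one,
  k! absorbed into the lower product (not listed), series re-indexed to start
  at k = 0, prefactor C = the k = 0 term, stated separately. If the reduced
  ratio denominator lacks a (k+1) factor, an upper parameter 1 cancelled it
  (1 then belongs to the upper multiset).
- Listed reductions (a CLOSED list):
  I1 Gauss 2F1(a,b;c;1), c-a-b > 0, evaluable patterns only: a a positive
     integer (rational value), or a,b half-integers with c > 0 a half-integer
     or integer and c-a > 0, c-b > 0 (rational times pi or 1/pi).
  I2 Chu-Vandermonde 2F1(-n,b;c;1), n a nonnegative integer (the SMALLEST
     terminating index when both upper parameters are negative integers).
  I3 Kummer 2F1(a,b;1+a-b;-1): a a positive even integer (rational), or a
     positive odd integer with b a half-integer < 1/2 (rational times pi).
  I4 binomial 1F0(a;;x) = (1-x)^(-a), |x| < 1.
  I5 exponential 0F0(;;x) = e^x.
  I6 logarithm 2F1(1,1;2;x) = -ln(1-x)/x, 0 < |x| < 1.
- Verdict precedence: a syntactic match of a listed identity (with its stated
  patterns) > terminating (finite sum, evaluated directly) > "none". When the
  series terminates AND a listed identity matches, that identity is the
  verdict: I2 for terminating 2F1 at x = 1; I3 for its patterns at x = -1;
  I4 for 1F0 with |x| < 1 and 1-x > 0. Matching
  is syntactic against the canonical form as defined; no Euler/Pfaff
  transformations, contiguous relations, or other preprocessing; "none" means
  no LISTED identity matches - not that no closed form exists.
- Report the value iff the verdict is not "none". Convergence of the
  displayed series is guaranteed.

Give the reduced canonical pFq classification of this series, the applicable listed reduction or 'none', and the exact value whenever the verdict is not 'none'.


First insight: x = 1 and the expanded ratio factors over Q; prefactor -5/7, roots give parameters.
Ratio: r(k) = 1 * (k-3/2) (k+5/2) / [(k+8) (k+1)] - rational in k. x = 1; t_0 = -5/7; negate the roots.

This is -5/7 * 2F1(-3/2, 5/2; 8; 1) in reduced canonical form. Verdict: this is Gauss (I1, half-integer pattern) (x = 1; upper {-3/2, 5/2} half-integers, c = 8 in the evaluable pattern). Its exact value is (-4194304/3216213) / pi.


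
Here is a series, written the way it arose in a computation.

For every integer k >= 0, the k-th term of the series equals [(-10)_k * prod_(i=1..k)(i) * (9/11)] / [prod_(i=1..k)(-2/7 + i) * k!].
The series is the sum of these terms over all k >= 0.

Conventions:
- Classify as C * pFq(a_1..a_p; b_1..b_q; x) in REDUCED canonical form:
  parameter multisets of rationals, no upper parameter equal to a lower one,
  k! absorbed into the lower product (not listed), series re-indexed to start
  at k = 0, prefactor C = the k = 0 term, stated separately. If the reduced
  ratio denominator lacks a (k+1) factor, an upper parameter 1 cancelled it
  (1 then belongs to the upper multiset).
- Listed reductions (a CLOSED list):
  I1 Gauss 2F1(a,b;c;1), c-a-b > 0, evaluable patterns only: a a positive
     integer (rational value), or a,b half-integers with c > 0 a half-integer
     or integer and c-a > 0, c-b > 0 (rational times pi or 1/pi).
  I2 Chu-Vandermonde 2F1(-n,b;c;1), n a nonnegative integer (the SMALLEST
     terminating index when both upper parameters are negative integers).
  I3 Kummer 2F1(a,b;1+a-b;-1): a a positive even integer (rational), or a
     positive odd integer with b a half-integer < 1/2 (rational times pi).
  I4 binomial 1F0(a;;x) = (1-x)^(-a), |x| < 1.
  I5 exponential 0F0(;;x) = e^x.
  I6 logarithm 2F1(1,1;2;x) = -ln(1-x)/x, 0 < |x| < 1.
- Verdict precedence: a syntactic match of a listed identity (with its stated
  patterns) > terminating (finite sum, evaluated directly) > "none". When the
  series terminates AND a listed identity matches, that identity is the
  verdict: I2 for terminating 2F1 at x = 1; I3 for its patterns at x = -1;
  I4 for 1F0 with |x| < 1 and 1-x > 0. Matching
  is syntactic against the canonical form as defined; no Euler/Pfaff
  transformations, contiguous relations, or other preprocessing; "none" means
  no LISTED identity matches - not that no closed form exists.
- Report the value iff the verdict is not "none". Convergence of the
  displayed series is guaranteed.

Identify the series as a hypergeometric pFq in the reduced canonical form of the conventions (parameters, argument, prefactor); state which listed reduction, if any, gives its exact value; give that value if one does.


This is 9/11 * 2F1(-10, 1; 5/7; 1) in reduced canonical form. Verdict: the Chu-Vandermonde identity I2 matches (terminating 2F1 at x = 1 with n = 10, b = 1, c = 5/7). Hence: -9/374.

The tell: x = 1 and the lower running product (prefactor 9/11) is a rising factorial.
Consecutive-term ratio: r(k) = 1 * (k-10) (k+1) / [(k+5/7) (k+1)] - rational in k. x = 1; t_0 = 9/11; negate the roots.


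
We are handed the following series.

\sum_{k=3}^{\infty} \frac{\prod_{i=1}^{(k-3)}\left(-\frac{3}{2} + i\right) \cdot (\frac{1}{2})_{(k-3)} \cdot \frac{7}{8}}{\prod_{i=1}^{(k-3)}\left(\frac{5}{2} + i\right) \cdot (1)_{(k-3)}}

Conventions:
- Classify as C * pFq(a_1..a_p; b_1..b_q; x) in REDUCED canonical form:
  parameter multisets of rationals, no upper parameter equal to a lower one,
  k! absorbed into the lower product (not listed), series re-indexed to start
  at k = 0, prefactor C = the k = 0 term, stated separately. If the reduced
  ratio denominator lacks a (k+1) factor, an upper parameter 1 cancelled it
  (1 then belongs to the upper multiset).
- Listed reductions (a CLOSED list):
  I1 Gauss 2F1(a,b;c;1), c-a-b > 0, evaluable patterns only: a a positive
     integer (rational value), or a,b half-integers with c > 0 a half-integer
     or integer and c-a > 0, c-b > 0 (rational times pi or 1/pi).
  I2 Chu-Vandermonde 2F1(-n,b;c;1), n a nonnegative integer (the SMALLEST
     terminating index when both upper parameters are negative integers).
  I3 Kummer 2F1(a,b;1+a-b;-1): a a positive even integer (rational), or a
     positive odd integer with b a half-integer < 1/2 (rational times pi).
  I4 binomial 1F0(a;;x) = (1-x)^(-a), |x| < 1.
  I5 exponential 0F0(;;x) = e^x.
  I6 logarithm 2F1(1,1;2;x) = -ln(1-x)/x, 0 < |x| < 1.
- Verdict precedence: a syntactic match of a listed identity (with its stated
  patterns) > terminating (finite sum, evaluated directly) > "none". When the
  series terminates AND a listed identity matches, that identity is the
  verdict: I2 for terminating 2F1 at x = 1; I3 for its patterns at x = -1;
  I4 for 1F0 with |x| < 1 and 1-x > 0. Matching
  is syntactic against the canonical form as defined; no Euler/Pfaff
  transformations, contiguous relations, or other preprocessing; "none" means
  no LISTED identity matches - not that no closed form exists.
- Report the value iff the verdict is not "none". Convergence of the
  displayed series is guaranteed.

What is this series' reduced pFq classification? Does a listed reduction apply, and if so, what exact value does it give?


The series (x = 1) is 2F1: upper {-\frac{1}{2}, \frac{1}{2}}, lower {\frac{7}{2}}, prefactor \frac{7}{8}. Verdict: the half-integer Gauss pattern (I1) applies (x = 1; upper {-\frac{1}{2}, \frac{1}{2}} half-integers, c = \frac{7}{2} in the evaluable pattern). Sum: \frac{525}{2048} \cdot \pi.

Structural cue: t_0 being \frac{7}{8}, (1)_k (prefactor 7/8) is k! itself.
Adjacent-term ratio: r(k) = 1 * (k-\frac{1}{2}) (k+\frac{1}{2}) / [(k+\frac{7}{2}) (k+1)] ; factor over Q: parameters, x = 1, and C = \frac{7}{8}.


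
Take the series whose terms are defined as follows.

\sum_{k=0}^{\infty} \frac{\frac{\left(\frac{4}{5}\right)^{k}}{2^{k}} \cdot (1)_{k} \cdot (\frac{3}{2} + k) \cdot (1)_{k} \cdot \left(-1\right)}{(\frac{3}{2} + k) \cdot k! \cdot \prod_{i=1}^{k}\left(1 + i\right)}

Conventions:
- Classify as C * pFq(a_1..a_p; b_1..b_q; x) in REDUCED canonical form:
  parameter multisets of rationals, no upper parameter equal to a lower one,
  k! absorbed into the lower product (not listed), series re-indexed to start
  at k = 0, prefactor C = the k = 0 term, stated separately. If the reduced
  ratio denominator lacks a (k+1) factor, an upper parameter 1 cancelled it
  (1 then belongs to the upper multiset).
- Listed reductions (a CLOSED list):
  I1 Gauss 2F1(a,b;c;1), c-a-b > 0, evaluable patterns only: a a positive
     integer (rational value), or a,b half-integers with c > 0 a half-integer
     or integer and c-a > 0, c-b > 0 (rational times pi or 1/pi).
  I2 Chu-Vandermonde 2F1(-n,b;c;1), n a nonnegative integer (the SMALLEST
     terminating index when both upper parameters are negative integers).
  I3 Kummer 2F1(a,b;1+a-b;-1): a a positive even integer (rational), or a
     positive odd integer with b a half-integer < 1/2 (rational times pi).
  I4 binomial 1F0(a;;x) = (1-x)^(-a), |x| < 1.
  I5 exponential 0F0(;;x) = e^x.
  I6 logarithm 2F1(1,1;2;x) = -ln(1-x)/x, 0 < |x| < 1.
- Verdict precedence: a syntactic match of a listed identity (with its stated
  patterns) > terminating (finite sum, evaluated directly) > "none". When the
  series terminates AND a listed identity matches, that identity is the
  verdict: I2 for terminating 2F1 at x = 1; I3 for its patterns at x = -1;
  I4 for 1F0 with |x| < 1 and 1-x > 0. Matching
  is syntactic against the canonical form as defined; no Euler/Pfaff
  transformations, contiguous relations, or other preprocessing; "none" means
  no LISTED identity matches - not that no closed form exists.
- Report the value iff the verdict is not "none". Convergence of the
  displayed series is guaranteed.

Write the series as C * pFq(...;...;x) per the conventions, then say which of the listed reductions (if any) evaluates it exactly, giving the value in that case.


With C = -1: the canonical form is 2F1(1, 1; 2; \frac{2}{5}). Verdict: the I6 logarithm reduction matches (the logarithm: parameters (1,1;2), x = \frac{2}{5}). Value: \frac{5}{2} \cdot \ln\left(\frac{3}{5}\right).

Key step: t_0 being -1, k + 3/2 divides numerator and denominator alike; C = -1, x = 2/5 after cancelling.
Ratio: r(k) = \frac{2}{5} * (k+1) (k+1) / [(k+2) (k+1)] - rational in k, leading ratio \frac{2}{5}; with t_0 = -1, classification follows.


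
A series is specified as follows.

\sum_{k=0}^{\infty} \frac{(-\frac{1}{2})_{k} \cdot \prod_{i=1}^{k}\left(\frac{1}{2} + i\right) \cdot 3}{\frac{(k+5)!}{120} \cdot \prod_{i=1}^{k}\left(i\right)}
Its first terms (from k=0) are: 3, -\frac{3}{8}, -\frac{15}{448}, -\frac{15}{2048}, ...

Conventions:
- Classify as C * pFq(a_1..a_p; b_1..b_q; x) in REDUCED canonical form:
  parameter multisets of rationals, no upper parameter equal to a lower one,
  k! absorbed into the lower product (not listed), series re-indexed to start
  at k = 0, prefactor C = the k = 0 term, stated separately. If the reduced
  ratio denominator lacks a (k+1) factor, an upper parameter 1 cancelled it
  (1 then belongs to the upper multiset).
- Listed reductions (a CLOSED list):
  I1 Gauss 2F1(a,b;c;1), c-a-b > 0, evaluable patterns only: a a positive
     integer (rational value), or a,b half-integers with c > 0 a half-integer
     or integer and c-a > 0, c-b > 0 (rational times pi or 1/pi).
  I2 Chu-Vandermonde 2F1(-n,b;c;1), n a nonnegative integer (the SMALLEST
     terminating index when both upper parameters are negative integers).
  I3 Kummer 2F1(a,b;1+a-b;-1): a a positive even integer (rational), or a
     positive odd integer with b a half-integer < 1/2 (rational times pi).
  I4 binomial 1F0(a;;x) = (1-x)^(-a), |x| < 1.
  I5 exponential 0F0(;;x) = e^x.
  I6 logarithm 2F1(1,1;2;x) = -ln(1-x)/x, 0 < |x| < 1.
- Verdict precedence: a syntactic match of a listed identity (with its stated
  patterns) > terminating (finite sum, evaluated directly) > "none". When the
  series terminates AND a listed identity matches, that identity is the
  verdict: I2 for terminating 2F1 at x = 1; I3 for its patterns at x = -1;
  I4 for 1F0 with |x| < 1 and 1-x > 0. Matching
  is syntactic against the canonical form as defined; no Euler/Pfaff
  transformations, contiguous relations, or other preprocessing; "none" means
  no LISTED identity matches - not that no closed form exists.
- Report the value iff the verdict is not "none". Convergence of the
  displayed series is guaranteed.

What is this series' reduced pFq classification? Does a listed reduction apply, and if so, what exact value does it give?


Key observation: x = 1 and the product of the first k integers (prefactor 3) is k!.
Consecutive-term ratio: r(k) = 1 * (k-\frac{1}{2}) (k+\frac{3}{2}) / [(k+6) (k+1)] ; factor over Q: parameters, x = 1, and C = 3.

At argument 1: a 2F1 with upper {-\frac{1}{2}, \frac{3}{2}}, lower {6}, scaled by C = 3. Verdict (x = 1): the half-integer Gauss pattern (I1) applies (x = 1; upper {-\frac{1}{2}, \frac{3}{2}} half-integers, c = 6 in the evaluable pattern). Sum: \frac{65536}{8085} / \pi.


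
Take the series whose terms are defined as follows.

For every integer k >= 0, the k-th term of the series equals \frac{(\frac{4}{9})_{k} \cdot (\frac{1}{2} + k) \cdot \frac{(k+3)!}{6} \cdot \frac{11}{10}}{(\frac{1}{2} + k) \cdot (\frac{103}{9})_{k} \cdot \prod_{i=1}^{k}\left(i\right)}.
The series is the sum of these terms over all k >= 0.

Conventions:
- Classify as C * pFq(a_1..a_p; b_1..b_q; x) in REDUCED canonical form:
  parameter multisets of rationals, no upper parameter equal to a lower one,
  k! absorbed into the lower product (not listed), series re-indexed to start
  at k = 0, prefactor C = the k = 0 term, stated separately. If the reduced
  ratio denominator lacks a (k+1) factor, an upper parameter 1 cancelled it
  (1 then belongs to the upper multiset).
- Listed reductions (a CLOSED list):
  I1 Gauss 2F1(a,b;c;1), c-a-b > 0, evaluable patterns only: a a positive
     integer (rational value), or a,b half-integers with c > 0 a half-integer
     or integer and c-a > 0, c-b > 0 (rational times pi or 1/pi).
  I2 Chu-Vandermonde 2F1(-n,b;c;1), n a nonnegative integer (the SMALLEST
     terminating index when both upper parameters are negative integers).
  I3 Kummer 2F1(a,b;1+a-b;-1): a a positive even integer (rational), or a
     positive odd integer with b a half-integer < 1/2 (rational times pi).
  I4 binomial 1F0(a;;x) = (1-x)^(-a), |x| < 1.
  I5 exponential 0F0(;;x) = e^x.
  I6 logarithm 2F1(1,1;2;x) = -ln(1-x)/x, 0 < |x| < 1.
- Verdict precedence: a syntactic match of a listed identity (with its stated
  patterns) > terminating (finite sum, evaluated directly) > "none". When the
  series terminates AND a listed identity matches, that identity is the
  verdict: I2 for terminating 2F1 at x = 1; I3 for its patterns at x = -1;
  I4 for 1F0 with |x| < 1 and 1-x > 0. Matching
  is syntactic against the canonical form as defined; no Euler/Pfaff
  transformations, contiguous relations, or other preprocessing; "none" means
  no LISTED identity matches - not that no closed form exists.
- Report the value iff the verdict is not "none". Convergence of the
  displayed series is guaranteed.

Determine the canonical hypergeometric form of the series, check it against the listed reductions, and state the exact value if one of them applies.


At argument 1: a 2F1 with upper {\frac{4}{9}, 4}, lower {\frac{103}{9}}, scaled by C = \frac{11}{10}. Verdict: this is Gauss's theorem (I1) (x = 1: the Gamma ratio telescopes since c-a-b = 7 > 0 and a = 4 in Z>0). Exact value: \frac{11188397}{8266860}.

Key observation: with t_0 = \frac{11}{10}, the product of the first k integers (prefactor 11/10) is k!.
Ratio: r(k) = 1 * (k+\frac{4}{9}) (k+4) / [(k+\frac{103}{9}) (k+1)] - poly over poly, x = 1 from leading terms; C = \frac{11}{10} at k = 0.


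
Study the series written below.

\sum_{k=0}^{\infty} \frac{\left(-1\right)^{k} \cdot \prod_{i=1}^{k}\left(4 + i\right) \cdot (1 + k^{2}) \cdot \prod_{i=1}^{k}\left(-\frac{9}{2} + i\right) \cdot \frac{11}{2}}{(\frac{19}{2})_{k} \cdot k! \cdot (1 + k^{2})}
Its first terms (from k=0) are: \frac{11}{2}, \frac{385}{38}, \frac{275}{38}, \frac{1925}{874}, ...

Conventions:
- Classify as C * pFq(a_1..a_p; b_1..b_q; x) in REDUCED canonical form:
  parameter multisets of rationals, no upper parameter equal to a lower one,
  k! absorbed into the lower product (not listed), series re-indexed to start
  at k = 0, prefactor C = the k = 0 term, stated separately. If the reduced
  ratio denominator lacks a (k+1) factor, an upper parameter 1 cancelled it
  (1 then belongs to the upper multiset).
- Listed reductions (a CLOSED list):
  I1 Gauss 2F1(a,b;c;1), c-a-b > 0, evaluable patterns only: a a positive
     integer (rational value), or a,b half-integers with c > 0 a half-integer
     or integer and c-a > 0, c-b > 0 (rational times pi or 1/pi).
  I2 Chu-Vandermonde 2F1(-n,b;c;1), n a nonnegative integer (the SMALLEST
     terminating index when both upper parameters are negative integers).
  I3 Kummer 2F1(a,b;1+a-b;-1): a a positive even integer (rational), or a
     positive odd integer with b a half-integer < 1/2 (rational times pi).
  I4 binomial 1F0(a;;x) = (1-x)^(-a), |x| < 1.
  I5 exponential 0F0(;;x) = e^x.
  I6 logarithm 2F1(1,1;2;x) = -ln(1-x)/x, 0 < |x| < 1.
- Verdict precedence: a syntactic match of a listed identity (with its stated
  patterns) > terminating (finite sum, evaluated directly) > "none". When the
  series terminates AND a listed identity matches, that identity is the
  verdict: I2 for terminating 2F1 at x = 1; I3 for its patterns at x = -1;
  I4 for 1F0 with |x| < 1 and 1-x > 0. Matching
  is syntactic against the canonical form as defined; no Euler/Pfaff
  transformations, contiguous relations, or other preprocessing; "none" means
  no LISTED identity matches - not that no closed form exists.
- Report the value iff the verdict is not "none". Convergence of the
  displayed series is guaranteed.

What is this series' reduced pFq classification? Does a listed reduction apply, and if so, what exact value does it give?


Classification (C = \frac{11}{2}): 2F1 with upper {-\frac{7}{2}, 5}, lower {\frac{19}{2}}, argument x = -1. Verdict: Kummer's theorem (I3) matches (x = -1; c = \frac{19}{2} equals 1+a-b for upper {-\frac{7}{2}, 5}: listed pattern). Sum: \frac{8423415}{1048576} \cdot \pi.

The tell: from the first term \frac{11}{2}: the running product (C = 11/2) telescopes to a rising factorial.
Step ratio: r(k) = -1 * (k-\frac{7}{2}) (k+5) / [(k+\frac{19}{2}) (k+1)] - rational in k. x = -1; t_0 = \frac{11}{2}; negate the roots.


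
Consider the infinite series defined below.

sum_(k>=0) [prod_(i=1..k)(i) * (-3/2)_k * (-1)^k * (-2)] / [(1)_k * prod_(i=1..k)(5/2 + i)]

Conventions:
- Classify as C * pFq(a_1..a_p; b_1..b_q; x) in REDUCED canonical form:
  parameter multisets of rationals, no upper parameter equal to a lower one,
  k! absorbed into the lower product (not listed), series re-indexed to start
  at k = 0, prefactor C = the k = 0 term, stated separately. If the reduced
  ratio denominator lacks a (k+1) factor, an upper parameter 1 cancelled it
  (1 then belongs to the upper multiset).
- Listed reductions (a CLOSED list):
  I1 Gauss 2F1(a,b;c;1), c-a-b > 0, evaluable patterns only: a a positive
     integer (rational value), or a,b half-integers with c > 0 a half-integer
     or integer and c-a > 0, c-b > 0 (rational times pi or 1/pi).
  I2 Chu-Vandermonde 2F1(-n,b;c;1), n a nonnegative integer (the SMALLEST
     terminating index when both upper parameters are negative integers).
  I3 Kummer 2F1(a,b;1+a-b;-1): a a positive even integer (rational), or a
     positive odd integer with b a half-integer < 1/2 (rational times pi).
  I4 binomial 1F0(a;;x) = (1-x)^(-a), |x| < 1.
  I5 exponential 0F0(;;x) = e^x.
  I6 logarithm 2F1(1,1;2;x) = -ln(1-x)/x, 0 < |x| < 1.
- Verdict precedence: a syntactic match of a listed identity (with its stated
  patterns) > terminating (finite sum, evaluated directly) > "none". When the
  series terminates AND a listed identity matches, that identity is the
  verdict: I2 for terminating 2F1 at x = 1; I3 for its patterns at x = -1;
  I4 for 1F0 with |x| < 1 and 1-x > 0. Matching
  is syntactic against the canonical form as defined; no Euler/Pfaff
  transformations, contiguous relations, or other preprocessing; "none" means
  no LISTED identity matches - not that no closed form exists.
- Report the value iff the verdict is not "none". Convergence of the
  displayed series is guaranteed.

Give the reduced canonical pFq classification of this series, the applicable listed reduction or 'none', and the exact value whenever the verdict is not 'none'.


Canonical form: C = -2 times 2F1 with upper {-3/2, 1}, lower {7/2}, x = -1. Verdict: Kummer (I3) applies (x = -1; c = 7/2 equals 1+a-b for upper {-3/2, 1}: listed pattern). Its exact value is (-15/16) * pi.

The tell: t_0 being -2, the lower running product (prefactor -2) is a rising factorial.
Adjacent-term ratio: r(k) = (-1) * (k-3/2) (k+1) / [(k+7/2) (k+1)] - rational in k. x = (-1); t_0 = -2; negate the roots.


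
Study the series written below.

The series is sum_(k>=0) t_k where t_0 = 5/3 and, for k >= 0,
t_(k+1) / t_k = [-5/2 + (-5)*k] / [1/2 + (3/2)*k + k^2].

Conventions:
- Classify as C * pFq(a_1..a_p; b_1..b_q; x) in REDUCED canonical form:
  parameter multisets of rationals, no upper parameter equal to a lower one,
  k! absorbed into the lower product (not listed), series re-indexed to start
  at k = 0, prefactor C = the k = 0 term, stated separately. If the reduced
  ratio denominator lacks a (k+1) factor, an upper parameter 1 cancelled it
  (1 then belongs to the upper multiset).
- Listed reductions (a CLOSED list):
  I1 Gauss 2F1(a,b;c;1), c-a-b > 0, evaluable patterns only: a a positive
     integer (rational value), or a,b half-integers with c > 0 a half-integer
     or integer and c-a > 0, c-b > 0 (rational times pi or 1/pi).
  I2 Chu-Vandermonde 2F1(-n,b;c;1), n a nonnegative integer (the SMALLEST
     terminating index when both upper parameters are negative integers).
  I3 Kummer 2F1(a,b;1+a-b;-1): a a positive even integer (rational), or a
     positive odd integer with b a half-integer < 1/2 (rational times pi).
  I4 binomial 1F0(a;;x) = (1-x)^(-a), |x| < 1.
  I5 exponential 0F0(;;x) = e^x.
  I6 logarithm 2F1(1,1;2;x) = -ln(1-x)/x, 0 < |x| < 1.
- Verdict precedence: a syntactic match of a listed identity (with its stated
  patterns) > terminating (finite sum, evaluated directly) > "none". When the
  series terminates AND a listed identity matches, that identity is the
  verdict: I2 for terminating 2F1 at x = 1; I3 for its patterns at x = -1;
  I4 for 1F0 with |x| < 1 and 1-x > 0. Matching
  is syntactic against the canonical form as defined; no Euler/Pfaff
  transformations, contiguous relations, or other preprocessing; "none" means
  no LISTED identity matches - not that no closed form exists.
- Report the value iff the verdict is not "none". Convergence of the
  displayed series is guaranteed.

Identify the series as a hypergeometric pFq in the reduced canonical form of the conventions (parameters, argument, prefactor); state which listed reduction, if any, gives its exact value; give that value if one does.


x = -5 here; the reduced form reads 0F0, upper {-}, lower {-}, C = 5/3. Verdict (x = -5): exponential (I5) applies (the 0F0 exponential series at x = -5). Exact value: (5/3) * e^(-5).

The tell: t_0 = 5/3 here, and cancel k + 1/2 from the displayed ratio first; then C = 5/3.
Consecutive-term ratio: r(k) = (-5) * 1 / [(k+1)] - rational in k. x = (-5); t_0 = 5/3; negate the roots.


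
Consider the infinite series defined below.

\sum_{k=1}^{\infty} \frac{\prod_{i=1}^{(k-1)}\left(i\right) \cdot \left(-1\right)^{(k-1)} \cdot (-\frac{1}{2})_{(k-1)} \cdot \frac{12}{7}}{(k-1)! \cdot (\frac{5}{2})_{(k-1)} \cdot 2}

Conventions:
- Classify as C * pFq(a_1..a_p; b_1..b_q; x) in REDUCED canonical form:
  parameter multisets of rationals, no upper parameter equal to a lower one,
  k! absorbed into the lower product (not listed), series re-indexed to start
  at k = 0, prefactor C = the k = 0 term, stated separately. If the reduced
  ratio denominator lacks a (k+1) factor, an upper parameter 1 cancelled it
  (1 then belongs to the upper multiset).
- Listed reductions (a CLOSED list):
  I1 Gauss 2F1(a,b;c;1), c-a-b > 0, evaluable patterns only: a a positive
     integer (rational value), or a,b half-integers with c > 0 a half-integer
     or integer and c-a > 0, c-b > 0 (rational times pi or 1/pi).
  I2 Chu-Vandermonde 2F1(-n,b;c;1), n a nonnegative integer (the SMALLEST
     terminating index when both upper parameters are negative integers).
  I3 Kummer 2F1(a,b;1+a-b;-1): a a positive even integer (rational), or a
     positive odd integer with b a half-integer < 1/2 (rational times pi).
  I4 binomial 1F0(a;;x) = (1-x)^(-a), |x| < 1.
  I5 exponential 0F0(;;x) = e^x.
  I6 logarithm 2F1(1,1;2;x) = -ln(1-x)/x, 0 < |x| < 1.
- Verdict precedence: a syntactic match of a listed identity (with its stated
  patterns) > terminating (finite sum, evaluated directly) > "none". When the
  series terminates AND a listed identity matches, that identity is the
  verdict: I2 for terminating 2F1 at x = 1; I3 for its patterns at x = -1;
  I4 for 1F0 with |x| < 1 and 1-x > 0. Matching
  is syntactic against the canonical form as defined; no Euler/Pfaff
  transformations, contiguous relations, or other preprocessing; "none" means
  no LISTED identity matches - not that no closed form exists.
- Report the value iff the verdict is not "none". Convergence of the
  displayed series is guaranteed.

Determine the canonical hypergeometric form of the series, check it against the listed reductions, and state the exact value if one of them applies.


First insight: from the first term \frac{6}{7}: the constant factors (prefactor 6/7) combine into one prefactor.
Term ratio: r(k) = -1 * (k-\frac{1}{2}) (k+1) / [(k+\frac{5}{2}) (k+1)] - poly over poly, x = -1 from leading terms; C = \frac{6}{7} at k = 0.

Prefactor \frac{6}{7}, argument -1: 2F1 with upper {-\frac{1}{2}, 1} over lower {\frac{5}{2}}. Verdict (x = -1): Kummer (I3) applies (x = -1; c = \frac{5}{2} equals 1+a-b for upper {-\frac{1}{2}, 1}: listed pattern). Sum: \frac{9}{28} \cdot \pi.


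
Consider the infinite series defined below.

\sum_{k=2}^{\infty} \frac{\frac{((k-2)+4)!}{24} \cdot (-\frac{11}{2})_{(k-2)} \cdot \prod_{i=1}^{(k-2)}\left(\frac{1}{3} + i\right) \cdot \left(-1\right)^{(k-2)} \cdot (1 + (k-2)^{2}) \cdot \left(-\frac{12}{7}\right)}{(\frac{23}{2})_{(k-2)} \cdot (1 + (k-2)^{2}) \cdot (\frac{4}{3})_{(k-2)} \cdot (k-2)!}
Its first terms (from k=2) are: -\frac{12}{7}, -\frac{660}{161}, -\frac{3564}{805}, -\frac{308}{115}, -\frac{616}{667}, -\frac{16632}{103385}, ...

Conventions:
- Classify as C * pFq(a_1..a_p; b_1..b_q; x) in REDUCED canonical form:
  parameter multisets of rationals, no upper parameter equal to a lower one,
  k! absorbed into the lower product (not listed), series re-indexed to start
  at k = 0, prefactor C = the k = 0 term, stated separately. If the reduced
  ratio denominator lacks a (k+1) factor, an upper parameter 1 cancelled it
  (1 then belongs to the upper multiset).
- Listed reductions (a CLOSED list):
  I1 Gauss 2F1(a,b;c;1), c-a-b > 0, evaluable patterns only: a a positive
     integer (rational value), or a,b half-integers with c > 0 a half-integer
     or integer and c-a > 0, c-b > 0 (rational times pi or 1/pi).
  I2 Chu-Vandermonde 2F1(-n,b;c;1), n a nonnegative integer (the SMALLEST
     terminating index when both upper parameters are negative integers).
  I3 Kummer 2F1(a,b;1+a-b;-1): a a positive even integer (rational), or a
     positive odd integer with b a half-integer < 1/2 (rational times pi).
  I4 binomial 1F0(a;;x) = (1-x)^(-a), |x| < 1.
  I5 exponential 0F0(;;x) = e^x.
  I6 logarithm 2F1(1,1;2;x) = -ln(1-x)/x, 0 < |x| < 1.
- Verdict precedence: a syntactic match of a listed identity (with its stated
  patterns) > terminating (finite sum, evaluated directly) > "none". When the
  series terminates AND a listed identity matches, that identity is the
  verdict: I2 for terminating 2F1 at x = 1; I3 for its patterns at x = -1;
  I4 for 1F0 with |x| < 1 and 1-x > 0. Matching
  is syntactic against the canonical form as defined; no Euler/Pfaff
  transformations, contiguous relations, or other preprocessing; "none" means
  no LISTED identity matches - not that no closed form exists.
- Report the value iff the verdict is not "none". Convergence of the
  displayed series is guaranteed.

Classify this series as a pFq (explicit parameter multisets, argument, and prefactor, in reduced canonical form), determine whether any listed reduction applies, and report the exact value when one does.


Prefactor -\frac{12}{7}, argument -1: 2F1 with upper {-\frac{11}{2}, 5} over lower {\frac{23}{2}}. Verdict: the Kummer evaluation I3 applies (x = -1; c = \frac{23}{2} equals 1+a-b for upper {-\frac{11}{2}, 5}: listed pattern). Sum: \left(-\frac{18706545}{4194304}\right) \cdot \pi.

First insight: with t_0 = -\frac{12}{7}, the factorial ratio (prefactor -12/7) (k+a-1)!/(a-1)! is a rising factorial (a)_k.
Adjacent-term ratio: r(k) = -1 * (k-\frac{11}{2}) (k+5) / [(k+\frac{23}{2}) (k+1)] - rational in k, leading ratio -1; with t_0 = -\frac{12}{7}, classification follows.


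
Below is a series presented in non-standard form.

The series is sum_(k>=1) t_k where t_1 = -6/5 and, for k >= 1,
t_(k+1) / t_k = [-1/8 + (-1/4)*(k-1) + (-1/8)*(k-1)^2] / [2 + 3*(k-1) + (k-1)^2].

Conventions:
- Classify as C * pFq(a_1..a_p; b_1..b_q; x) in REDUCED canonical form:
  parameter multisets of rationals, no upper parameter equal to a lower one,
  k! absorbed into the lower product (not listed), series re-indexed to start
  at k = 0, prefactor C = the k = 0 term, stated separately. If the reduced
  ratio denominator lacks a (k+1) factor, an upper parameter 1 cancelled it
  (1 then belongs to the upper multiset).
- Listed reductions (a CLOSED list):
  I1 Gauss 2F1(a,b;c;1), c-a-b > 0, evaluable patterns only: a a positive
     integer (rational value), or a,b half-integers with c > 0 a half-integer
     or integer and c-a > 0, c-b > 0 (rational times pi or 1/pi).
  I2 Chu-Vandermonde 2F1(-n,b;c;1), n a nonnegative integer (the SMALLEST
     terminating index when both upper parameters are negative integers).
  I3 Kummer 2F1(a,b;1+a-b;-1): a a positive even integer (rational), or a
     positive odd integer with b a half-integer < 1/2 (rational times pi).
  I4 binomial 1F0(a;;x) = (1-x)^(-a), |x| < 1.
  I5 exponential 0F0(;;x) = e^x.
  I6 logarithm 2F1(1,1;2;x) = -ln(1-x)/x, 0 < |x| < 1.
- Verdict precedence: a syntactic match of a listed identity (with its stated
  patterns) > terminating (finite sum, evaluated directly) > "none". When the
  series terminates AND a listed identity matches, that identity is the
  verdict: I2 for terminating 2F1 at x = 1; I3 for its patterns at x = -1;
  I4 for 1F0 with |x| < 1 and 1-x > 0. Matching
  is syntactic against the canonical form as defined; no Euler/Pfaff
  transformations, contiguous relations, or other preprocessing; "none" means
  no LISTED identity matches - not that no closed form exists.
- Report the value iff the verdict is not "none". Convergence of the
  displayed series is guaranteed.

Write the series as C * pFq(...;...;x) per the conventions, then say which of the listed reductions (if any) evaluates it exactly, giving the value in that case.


x = -1/8 here; the reduced form reads 2F1, upper {1, 1}, lower {2}, C = -6/5. Verdict at x = -1/8: the I6 logarithm reduction matches (the logarithm: parameters (1,1;2), x = -1/8). Sum: (-48/5) * ln(9/8).

Key step: from the first term -6/5: roots of the ratio polynomials (C = -6/5, x = -1/8) are the negated parameters.
Consecutive-term ratio: r(k) = (-1/8) * (k+1) (k+1) / [(k+2) (k+1)] - rational in k. x = (-1/8); t_0 = -6/5; negate the roots.


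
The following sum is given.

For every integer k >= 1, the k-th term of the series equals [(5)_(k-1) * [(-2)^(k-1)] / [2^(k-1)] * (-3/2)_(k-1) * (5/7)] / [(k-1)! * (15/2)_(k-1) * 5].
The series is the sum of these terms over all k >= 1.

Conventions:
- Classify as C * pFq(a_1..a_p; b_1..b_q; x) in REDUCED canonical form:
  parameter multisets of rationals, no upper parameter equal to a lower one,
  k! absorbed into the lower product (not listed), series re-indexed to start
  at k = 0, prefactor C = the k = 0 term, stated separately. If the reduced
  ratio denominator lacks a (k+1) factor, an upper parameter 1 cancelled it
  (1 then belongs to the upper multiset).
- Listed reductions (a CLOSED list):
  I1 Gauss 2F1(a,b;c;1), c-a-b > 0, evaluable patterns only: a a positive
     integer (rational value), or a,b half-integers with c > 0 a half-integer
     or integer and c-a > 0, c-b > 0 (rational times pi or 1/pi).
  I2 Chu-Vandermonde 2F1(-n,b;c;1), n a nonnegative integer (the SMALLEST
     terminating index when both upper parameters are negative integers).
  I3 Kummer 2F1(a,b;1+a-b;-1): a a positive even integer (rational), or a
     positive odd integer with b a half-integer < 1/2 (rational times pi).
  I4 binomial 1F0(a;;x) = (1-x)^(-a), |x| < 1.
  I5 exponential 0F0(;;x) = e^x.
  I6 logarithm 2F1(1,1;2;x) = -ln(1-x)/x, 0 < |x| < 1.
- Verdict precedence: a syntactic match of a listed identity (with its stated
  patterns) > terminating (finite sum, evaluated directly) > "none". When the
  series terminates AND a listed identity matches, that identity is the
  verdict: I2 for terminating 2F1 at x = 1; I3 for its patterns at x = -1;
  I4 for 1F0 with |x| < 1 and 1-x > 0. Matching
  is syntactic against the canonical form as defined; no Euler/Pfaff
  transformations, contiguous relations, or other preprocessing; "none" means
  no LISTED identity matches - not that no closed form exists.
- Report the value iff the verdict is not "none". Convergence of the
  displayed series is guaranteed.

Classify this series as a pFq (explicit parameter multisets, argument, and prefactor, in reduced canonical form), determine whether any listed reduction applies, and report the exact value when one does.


The series (x = -1) is 2F1: upper {-3/2, 5}, lower {15/2}, prefactor 1/7. Verdict: Kummer (I3) matches (x = -1; c = 15/2 equals 1+a-b for upper {-3/2, 5}: listed pattern). Exact value: (6435/65536) * pi.

The tell: with t_0 = 1/7, the constant factors (C = 1/7) combine into one prefactor.
Step ratio: r(k) = (-1) * (k-3/2) (k+5) / [(k+15/2) (k+1)] - rational in k, leading ratio (-1); with t_0 = 1/7, classification follows.


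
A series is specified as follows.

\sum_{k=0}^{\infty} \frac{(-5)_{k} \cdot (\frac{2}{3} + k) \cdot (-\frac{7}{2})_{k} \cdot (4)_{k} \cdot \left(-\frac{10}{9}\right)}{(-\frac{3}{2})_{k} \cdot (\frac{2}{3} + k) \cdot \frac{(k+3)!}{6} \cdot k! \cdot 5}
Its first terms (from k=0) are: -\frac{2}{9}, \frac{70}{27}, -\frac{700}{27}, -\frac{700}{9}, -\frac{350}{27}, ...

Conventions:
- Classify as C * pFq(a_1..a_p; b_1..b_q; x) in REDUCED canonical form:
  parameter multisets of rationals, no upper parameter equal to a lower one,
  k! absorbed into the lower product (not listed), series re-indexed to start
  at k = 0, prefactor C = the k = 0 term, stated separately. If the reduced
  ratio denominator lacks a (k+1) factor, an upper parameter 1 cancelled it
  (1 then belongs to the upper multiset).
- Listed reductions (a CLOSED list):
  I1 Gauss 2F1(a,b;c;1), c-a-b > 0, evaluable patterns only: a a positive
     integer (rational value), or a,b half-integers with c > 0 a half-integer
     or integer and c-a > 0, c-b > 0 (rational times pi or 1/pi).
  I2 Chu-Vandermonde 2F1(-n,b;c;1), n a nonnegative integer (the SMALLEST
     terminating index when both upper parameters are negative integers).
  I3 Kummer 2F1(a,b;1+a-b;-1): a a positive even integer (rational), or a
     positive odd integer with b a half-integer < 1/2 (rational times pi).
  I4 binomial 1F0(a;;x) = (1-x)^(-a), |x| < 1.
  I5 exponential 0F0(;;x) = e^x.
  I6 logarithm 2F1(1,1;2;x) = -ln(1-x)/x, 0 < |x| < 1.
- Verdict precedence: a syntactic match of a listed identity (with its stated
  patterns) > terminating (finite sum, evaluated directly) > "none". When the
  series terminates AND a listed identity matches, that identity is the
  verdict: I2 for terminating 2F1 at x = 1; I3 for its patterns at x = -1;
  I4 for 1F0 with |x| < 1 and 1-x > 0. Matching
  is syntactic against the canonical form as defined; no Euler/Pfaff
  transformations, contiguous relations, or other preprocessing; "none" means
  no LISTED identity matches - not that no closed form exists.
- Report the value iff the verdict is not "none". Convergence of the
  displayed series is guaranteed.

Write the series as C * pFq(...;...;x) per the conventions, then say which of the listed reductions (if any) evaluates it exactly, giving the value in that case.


The series (x = 1) is 2F1: upper {-5, -\frac{7}{2}}, lower {-\frac{3}{2}}, prefactor -\frac{2}{9}. Verdict: Chu-Vandermonde (I2) applies (terminating 2F1 at x = 1 with n = 5, b = -7/2, c = -\frac{3}{2}). Its exact value is -\frac{1024}{9}.

Structural cue: t_0 = -\frac{2}{9} here, and the factor k + 2/3 cancels (top and bottom), leaving C = -2/9, x = 1.
Adjacent-term ratio: r(k) = 1 * (k-5) (k-\frac{7}{2}) / [(k-\frac{3}{2}) (k+1)] - rational; roots negated = parameters, x = 1, C = -\frac{2}{9}.
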